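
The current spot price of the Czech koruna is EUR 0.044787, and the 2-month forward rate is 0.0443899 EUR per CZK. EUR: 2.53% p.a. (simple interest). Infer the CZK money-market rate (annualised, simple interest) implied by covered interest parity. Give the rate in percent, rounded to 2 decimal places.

7.92%

T = 2/12 years.
CIP gives F = S · g_EUR/g_CZK, so g_EUR/g_CZK = 0.0443899/0.044787 = 0.9911336.
The EUR side grows by 1 + 0.0253×2/12 = 1.0042167.
Hence g_CZK = 1.0132001.
(1.0132001 − 1)/T = 0.079201, i.e. 7.92%.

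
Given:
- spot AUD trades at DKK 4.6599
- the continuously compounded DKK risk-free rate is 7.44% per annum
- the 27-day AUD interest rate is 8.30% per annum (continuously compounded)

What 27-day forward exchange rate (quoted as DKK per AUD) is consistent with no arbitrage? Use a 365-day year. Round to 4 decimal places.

T = 27/365 years.
Growth of 1 DKK over T: e^(0.0744×27/365) = 1.0055187.
AUD accumulates by e^(0.0830×27/365) = 1.0061586.
CIP: F = S · (grow DKK)/(grow AUD) = 4.6599 × 1.0055187/1.0061586 = 4.656936 DKK per AUD.

4.6569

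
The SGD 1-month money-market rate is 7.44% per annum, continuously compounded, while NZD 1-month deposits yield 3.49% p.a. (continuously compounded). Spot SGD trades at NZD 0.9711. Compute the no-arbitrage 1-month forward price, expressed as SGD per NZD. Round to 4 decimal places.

T = 1/12 years.
NZD accumulates by e^(0.0349×1/12) = 1.0029126.
Growth of 1 SGD over T: e^(0.0744×1/12) = 1.0062193.
So F = 0.9711 × 1.0029126 / 1.0062193 = 0.9679087 (NZD/SGD).
Quoted the other way: 1/0.9679087 = 1.0332 SGD per NZD.

1.0332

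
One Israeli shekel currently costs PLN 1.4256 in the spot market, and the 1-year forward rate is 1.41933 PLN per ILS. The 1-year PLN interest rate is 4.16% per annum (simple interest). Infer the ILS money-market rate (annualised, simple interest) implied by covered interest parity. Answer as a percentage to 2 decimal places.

T = 1 year.
By CIP, F/S equals the PLN-to-ILS growth ratio: 1.41933/1.4256 = 0.9956019.
The PLN side grows by 1 + 0.0416×1 = 1.041600.
Hence g_ILS = 1.0462013.
r = (1.0462013 − 1)/1 = 0.046201 → 4.62%.

4.62%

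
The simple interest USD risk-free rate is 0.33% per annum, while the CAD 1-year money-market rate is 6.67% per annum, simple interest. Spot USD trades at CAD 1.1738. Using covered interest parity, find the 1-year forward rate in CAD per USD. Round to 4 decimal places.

T = 1 year.
CAD accumulates by 1 + 0.0667×1 = 1.066700.
USD growth factor: 1 + 0.0033×1 = 1.003300.
Forward (CAD per USD) = 1.1738 × 1.066700 / 1.003300 = 1.247974.

1.2480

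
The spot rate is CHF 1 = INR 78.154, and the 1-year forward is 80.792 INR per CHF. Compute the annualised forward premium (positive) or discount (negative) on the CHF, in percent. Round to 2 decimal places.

+3.38%

T = 1 year.
CHF trades forward at +3.37539% vs spot over the period.
Annualise by dividing by T: 0.0337539 / 1 = 0.033754 → 3.38%.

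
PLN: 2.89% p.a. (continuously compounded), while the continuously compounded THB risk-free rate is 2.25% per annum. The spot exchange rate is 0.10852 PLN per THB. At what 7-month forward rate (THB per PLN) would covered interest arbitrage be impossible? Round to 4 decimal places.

T = 7/12 years.
PLN growth factor: e^(0.0289×7/12) = 1.0170012.
THB accumulates by e^(0.0225×7/12) = 1.0132115.
So F = 0.10852 × 1.0170012 / 1.0132115 = 0.1089259 (PLN/THB).
Quoted the other way: 1/0.1089259 = 9.1806 THB per PLN.

9.1806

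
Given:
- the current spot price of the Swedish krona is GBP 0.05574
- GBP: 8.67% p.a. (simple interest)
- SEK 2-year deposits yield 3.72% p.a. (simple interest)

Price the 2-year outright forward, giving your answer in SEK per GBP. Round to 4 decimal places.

16.4268

T = 2 years.
Growth of 1 GBP over T: 1 + 0.0867×2 = 1.173400.
SEK growth factor: 1 + 0.0372×2 = 1.074400.
CIP: F = S · (grow GBP)/(grow SEK) = 0.05574 × 1.173400/1.074400 = 0.060876132 GBP per SEK.
Invert for SEK per GBP: 1 / 0.060876132 = 16.4268.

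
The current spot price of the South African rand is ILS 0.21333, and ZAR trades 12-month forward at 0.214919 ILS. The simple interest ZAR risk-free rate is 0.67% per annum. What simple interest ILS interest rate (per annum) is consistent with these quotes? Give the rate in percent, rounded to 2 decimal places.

1.42%

T = 1 year.
F/S = 0.214919/0.21333 = 1.0074486 = (growth of ILS) / (growth of ZAR).
The ZAR side grows by 1 + 0.0067×1 = 1.006700.
That pins the ILS growth at 1.0141985.
(1.0141985 − 1)/T = 0.014199, i.e. 1.42%.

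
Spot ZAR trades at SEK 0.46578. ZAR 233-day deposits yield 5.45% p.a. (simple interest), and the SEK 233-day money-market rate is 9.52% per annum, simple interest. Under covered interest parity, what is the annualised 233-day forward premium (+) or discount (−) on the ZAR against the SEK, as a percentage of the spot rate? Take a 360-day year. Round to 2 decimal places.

T = 233/360 years.
No-arbitrage forward: 0.46578 × 1.0616156 / 1.0352736 = 0.47763153 SEK/ZAR.
(F − S)/S ÷ T = (0.47763153 − 0.46578)/0.46578/(233/360) = 0.039313 → 3.93%.

+3.93%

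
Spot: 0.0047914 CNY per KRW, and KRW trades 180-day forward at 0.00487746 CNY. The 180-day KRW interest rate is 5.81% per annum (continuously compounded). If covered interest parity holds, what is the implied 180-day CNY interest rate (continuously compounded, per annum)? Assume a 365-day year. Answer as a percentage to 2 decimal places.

T = 180/365 years.
F/S = 0.00487746/0.0047914 = 1.0179613 = (growth of CNY) / (growth of KRW).
The KRW side grows by e^(0.0581×180/365) = 1.0290665.
Hence g_CNY = 1.0475499.
Take logs: ln 1.0475499 / (180/365) = 0.094198, so 9.42%.

9.42%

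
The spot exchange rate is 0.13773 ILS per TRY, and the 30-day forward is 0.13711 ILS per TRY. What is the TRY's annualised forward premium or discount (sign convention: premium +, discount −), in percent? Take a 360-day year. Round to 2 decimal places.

T = 30/360 years.
(F − S)/S = (0.13711 − 0.13773)/0.13773 = -0.0045016.
Per annum: -0.0045016 / (30/360) = -0.054019 = -5.40%.

-5.40%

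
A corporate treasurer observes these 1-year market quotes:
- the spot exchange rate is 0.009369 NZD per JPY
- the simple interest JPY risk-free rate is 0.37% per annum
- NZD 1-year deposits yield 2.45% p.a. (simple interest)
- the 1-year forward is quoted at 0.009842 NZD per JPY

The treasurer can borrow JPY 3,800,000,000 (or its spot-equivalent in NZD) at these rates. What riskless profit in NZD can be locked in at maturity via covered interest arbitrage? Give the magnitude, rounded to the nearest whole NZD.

NZD 1,063,525

T = 1 year.
Keep in JPY, deliver into the forward: 3,800,000,000·1.003700·0.009842 = NZD 37,537,978.52.
Swap to NZD now, deposit: 3,800,000,000·0.009369·1.024500 = NZD 36,474,453.90.
The quoted forward overvalues JPY, so borrow NZD, buy JPY at spot, deposit the JPY at 0.37%, and sell the proceeds forward at 0.009842.
The gap between the two covered legs is NZD 1,063,525.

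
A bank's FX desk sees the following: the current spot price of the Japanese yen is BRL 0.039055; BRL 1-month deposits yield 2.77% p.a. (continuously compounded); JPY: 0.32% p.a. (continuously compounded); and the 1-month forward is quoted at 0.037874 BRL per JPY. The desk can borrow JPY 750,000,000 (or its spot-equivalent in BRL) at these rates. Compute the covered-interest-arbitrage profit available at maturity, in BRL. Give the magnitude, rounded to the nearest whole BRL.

T = 1/12 years.
Route A — deposit JPY, sell forward: 750,000,000 × 1.0002667022 × 0.037874 = BRL 28,413,075.81.
Route B — convert at spot, deposit BRL: 750,000,000 × 0.039055 × 1.0023109996 = BRL 29,358,942.07.
The quoted forward undervalues JPY, so borrow JPY, convert to BRL at spot, deposit the BRL at 2.77%, and buy JPY forward at 0.037874 to cover the loan.
Arbitrage profit = |28,413,075.81 − 29,358,942.07| = BRL 945,866.

BRL 945,866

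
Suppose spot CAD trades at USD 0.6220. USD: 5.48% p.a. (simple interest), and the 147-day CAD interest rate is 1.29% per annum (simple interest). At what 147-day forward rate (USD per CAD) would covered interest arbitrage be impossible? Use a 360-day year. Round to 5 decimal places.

0.63259

T = 147/360 years.
USD accumulates by 1 + 0.0548×147/360 = 1.0223767.
CAD accumulates by 1 + 0.0129×147/360 = 1.0052675.
So F = 0.622 × 1.0223767 / 1.0052675 = 0.6325862 (USD/CAD).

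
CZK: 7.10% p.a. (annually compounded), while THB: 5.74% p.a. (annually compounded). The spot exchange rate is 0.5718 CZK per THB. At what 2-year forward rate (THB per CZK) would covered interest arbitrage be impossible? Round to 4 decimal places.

1.7047

T = 2 years.
CZK growth factor: (1 + 0.0710)^2 = 1.147041.
Growth of 1 THB over T: (1 + 0.0574)^2 = 1.1180948.
CIP: F = S · (grow CZK)/(grow THB) = 0.5718 × 1.147041/1.1180948 = 0.5866033 CZK per THB.
Quoted the other way: 1/0.5866033 = 1.7047 THB per CZK.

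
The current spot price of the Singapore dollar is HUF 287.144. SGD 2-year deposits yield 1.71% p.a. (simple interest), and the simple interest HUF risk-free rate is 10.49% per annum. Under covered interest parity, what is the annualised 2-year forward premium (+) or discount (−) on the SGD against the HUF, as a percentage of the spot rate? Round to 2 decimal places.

T = 2 years.
F = S · g_HUF/g_SGD = 287.144 × 1.209800/1.034200 = 335.899063.
(F − S)/S ÷ T = (335.899063 − 287.144)/287.144/2 = 0.084897 → 8.49%.

+8.49%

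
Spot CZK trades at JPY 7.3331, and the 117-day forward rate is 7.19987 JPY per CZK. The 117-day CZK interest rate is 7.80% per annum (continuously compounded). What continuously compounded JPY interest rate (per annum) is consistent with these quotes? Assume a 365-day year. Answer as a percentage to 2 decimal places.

2.08%

T = 117/365 years.
By CIP, F/S equals the JPY-to-CZK growth ratio: 7.19987/7.3331 = 0.9818317.
The CZK side grows by e^(0.0780×117/365) = 1.0253179.
So the JPY growth factor = 1.0066896.
r = ln(1.0066896)/(117/365) = 0.020800 → 2.08%.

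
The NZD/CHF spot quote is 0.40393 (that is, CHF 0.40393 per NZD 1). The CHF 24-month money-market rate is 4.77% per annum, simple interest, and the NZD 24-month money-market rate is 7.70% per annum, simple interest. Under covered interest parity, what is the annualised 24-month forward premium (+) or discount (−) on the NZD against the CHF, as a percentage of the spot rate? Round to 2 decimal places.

T = 2 years.
CIP forward (CHF per NZD) = 0.40393 × 1.095400/1.154000 = 0.38341848.
(F − S)/S ÷ T = (0.38341848 − 0.40393)/0.40393/2 = -0.025390 → -2.54%.

-2.54%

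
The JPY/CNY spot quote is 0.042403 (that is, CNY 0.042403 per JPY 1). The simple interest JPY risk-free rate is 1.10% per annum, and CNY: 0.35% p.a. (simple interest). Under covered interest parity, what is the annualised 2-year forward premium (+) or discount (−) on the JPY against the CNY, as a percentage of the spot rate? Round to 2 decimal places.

-0.73%

T = 2 years.
F = S · g_CNY/g_JPY = 0.042403 × 1.007000/1.022000 = 0.041780647.
(F − S)/S ÷ T = (0.041780647 − 0.042403)/0.042403/2 = -0.007339 → -0.73%.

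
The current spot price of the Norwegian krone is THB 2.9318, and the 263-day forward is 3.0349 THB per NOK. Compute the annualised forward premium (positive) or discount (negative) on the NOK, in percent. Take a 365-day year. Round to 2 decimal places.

T = 263/365 years.
NOK trades forward at +3.51661% vs spot over the period.
Annualise by dividing by T: 0.0351661 / (263/365) = 0.048805 → 4.88%.

+4.88%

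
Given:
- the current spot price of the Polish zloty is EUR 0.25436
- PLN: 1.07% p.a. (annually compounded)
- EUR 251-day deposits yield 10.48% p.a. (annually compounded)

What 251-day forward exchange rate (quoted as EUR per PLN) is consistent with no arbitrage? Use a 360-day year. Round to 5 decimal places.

T = 251/360 years.
EUR growth factor: (1 + 0.1048)^(251/360) = 1.0719594.
PLN accumulates by (1 + 0.0107)^(251/360) = 1.0074482.
Forward (EUR per PLN) = 0.25436 × 1.0719594 / 1.0074482 = 0.2706478.

0.27065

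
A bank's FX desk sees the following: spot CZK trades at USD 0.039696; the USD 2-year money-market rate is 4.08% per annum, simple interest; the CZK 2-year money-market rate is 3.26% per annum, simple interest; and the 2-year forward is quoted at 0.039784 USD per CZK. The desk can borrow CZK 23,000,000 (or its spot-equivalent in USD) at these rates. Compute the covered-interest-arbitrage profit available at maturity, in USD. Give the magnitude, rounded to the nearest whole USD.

USD 12,817

T = 2 years.
Route A — deposit CZK, sell forward: 23,000,000 × 1.065200 × 0.039784 = USD 974,692.09.
Route B — convert at spot, deposit USD: 23,000,000 × 0.039696 × 1.081600 = USD 987,509.45.
The quoted forward undervalues CZK, so borrow CZK, convert to USD at spot, deposit the USD at 4.08%, and buy CZK forward at 0.039784 to cover the loan.
The gap between the two covered legs is USD 12,817.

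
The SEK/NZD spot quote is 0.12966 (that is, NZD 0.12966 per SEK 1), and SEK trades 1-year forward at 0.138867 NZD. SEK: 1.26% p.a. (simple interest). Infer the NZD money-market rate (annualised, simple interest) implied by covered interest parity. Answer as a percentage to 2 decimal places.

T = 1 year.
By CIP, F/S equals the NZD-to-SEK growth ratio: 0.138867/0.12966 = 1.0710088.
SEK growth factor: 1 + 0.0126×1 = 1.012600.
So the NZD growth factor = 1.0845035.
(1.0845035 − 1)/T = 0.084504, i.e. 8.45%.

8.45%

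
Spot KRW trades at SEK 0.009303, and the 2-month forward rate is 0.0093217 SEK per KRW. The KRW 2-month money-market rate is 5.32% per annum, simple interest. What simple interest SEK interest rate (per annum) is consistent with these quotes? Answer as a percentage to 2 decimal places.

T = 2/12 years.
By CIP, F/S equals the SEK-to-KRW growth ratio: 0.0093217/0.009303 = 1.0020101.
The KRW side grows by 1 + 0.0532×2/12 = 1.0088667.
So the SEK growth factor = 1.0108946.
(1.0108946 − 1)/T = 0.065368, i.e. 6.54%.

6.54%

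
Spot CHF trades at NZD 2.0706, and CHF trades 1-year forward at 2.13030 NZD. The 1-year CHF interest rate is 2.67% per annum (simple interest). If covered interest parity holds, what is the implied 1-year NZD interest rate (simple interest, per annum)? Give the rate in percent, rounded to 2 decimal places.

5.63%

T = 1 year.
F/S = 2.1303/2.0706 = 1.0288322 = (growth of NZD) / (growth of CHF).
The CHF side grows by 1 + 0.0267×1 = 1.026700.
So the NZD growth factor = 1.056302.
(1.056302 − 1)/T = 0.056302, i.e. 5.63%.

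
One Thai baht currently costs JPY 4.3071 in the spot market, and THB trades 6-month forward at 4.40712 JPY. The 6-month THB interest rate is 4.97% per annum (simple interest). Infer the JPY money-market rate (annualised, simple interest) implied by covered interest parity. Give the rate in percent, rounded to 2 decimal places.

9.73%

T = 6/12 years.
CIP gives F = S · g_JPY/g_THB, so g_JPY/g_THB = 4.40712/4.3071 = 1.0232221.
THB growth factor: 1 + 0.0497×6/12 = 1.024850.
Hence g_JPY = 1.0486492.
(1.0486492 − 1)/T = 0.097298, i.e. 9.73%.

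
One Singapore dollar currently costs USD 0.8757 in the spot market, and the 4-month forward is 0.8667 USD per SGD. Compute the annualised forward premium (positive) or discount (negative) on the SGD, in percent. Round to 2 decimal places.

T = 4/12 years.
(F − S)/S = (0.8667 − 0.8757)/0.8757 = -0.0102775.
×(1/T) gives -3.08% p.a.

-3.08%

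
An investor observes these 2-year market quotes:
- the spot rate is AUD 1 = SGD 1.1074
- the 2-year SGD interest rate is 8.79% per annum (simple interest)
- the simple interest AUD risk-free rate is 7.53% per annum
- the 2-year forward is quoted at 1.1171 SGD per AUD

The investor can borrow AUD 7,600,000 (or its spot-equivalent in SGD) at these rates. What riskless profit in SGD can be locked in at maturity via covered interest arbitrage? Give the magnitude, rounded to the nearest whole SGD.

T = 2 years.
Keep in AUD, deliver into the forward: 7,600,000·1.150600·1.1171 = SGD 9,768,547.98.
Swap to SGD now, deposit: 7,600,000·1.1074·1.175800 = SGD 9,895,814.99.
The quoted forward undervalues AUD, so borrow AUD, convert to SGD at spot, deposit the SGD at 8.79%, and buy AUD forward at 1.1171 to cover the loan.
Arbitrage profit = |9,768,547.98 − 9,895,814.99| = SGD 127,267.

SGD 127,267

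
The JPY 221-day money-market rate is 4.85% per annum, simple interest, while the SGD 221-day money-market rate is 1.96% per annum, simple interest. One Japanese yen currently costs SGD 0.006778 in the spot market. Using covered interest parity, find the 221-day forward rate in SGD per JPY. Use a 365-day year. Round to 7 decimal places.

0.0066628

T = 221/365 years.
Growth of 1 SGD over T: 1 + 0.0196×221/365 = 1.0118674.
Growth of 1 JPY over T: 1 + 0.0485×221/365 = 1.0293658.
CIP: F = S · (grow SGD)/(grow JPY) = 0.006778 × 1.0118674/1.0293658 = 0.006662779 SGD per JPY.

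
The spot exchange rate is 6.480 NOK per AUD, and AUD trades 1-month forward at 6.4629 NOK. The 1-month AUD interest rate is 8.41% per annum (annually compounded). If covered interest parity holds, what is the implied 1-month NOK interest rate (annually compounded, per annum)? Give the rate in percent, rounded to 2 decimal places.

5.03%

T = 1/12 years.
CIP gives F = S · g_NOK/g_AUD, so g_NOK/g_AUD = 6.4629/6.48 = 0.9973611.
The AUD side grows by (1 + 0.0841)^(1/12) = 1.0067519.
That pins the NOK growth at 1.0040952.
r = 1.0040952^(12/1) − 1 = 0.050265 → 5.03%.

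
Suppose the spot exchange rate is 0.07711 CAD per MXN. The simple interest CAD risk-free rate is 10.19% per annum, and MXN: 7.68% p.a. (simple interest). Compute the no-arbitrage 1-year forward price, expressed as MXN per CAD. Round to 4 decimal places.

12.6731

T = 1 year.
Growth of 1 CAD over T: 1 + 0.1019×1 = 1.101900.
MXN growth factor: 1 + 0.0768×1 = 1.076800.
Forward (CAD per MXN) = 0.07711 × 1.101900 / 1.076800 = 0.078907419.
Quoted the other way: 1/0.078907419 = 12.6731 MXN per CAD.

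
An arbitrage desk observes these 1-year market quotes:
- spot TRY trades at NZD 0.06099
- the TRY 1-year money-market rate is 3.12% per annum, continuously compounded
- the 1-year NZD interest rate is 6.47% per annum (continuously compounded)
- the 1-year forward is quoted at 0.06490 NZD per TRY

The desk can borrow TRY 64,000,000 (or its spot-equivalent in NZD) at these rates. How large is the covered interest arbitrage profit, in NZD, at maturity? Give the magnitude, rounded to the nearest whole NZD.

T = 1 year.
Invest the TRY and cover forward: 64,000,000 × 1.031691822 × 0.06490 = NZD 4,285,235.15.
Convert at spot and invest in NZD: 64,000,000 × 0.06099 × 1.066838925 = NZD 4,164,256.39.
The quoted forward overvalues TRY, so borrow NZD, buy TRY at spot, deposit the TRY at 3.12%, and sell the proceeds forward at 0.06490.
Profit = 4,285,235.15 − 4,164,256.39 = NZD 120,979.

NZD 120,979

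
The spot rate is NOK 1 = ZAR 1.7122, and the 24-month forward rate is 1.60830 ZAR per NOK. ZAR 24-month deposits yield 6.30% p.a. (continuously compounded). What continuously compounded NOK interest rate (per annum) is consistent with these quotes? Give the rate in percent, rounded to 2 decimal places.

9.43%

T = 2 years.
CIP gives F = S · g_ZAR/g_NOK, so g_ZAR/g_NOK = 1.6083/1.7122 = 0.9393178.
ZAR growth factor: e^(0.0630×2) = 1.1342822.
That pins the NOK growth at 1.2075596.
Take logs: ln 1.2075596 / 2 = 0.094301, so 9.43%.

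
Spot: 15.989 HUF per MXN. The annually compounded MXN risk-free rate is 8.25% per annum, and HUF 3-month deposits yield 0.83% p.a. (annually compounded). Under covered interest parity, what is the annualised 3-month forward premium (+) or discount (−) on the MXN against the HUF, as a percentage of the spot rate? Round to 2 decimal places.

-7.04%

T = 3/12 years.
No-arbitrage forward: 15.989 × 1.0020686 / 1.020016 = 15.707670 HUF/MXN.
(F − S)/S ÷ T = (15.707670 − 15.989)/15.989/(3/12) = -0.070381 → -7.04%.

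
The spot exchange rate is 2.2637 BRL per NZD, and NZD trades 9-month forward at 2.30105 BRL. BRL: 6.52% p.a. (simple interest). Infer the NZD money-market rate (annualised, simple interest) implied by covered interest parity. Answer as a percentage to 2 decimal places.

T = 9/12 years.
By CIP, F/S equals the BRL-to-NZD growth ratio: 2.30105/2.2637 = 1.0164995.
BRL growth factor: 1 + 0.0652×9/12 = 1.048900.
Hence g_NZD = 1.0318746.
r = (1.0318746 − 1)/(9/12) = 0.042499 → 4.25%.

4.25%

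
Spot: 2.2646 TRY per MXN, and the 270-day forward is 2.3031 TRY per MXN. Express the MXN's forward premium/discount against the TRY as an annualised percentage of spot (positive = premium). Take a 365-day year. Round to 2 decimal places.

T = 270/365 years.
(F − S)/S = (2.3031 − 2.2646)/2.2646 = 0.0170008.
Annualise by dividing by T: 0.0170008 / (270/365) = 0.022983 → 2.30%.

+2.30%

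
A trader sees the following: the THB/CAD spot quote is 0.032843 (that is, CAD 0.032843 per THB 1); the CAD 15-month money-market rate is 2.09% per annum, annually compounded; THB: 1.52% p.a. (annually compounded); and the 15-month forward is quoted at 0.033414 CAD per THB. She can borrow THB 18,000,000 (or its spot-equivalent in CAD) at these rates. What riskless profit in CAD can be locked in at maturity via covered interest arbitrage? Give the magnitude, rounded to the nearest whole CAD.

T = 15/12 years.
Invest the THB and cover forward: 18,000,000 × 1.01903596 × 0.033414 = CAD 612,901.22.
Convert at spot and invest in CAD: 18,000,000 × 0.032843 × 1.0261929 = CAD 606,658.56.
The quoted forward overvalues THB, so borrow CAD, buy THB at spot, deposit the THB at 1.52%, and sell the proceeds forward at 0.033414.
Arbitrage profit = |612,901.22 − 606,658.56| = CAD 6,243.

CAD 6,243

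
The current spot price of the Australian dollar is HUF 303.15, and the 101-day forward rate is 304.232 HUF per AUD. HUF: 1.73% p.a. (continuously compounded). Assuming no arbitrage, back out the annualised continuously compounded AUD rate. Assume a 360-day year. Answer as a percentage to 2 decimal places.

T = 101/360 years.
CIP gives F = S · g_HUF/g_AUD, so g_HUF/g_AUD = 304.232/303.15 = 1.0035692.
The HUF side grows by e^(0.0173×101/360) = 1.0048654.
Hence g_AUD = 1.0012916.
Take logs: ln 1.0012916 / (101/360) = 0.004601, so 0.46%.

0.46%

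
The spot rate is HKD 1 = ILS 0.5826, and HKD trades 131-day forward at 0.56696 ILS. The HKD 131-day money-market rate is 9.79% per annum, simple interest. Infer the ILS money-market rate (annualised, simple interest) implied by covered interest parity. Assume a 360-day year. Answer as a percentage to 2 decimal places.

T = 131/360 years.
F/S = 0.56696/0.5826 = 0.9731548 = (growth of ILS) / (growth of HKD).
The HKD side grows by 1 + 0.0979×131/360 = 1.0356247.
That pins the ILS growth at 1.0078231.
(1.0078231 − 1)/T = 0.021499, i.e. 2.15%.

2.15%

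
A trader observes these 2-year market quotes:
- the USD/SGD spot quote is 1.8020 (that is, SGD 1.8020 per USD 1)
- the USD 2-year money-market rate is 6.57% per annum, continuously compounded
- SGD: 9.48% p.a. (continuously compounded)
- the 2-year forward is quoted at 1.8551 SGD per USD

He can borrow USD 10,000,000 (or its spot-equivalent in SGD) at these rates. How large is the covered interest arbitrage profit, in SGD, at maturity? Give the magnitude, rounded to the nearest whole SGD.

SGD 625,960

T = 2 years.
Route A — deposit USD, sell forward: 10,000,000 × 1.1404238596 × 1.8551 = SGD 21,156,003.02.
Route B — convert at spot, deposit SGD: 10,000,000 × 1.8020 × 1.2087659945 = SGD 21,781,963.22.
The quoted forward undervalues USD, so borrow USD, convert to SGD at spot, deposit the SGD at 9.48%, and buy USD forward at 1.8551 to cover the loan.
Profit = 21,781,963.22 − 21,156,003.02 = SGD 625,960.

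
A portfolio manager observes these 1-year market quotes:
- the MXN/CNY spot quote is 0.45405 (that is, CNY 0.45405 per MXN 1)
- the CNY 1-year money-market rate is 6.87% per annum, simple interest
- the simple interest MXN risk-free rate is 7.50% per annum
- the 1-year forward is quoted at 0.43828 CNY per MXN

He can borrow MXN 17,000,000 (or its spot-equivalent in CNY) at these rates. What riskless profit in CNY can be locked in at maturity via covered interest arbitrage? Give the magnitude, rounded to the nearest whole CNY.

T = 1 year.
Route A — deposit MXN, sell forward: 17,000,000 × 1.075000 × 0.43828 = CNY 8,009,567.00.
Route B — convert at spot, deposit CNY: 17,000,000 × 0.45405 × 1.068700 = CNY 8,249,135.00.
The quoted forward undervalues MXN, so borrow MXN, convert to CNY at spot, deposit the CNY at 6.87%, and buy MXN forward at 0.43828 to cover the loan.
Arbitrage profit = |8,009,567.00 − 8,249,135.00| = CNY 239,568.

CNY 239,568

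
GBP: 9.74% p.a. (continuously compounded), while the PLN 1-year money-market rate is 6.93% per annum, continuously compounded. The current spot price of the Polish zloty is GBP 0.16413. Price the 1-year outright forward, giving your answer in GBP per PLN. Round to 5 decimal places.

T = 1 year.
GBP accumulates by e^(0.0974×1) = 1.1023012.
PLN growth factor: e^(0.0693×1) = 1.0717577.
Forward (GBP per PLN) = 0.16413 × 1.1023012 / 1.0717577 = 0.1688075.

0.16881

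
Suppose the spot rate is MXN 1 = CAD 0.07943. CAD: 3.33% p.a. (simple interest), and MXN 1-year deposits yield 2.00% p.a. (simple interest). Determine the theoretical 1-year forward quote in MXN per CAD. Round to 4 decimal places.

12.4277

T = 1 year.
CAD growth factor: 1 + 0.0333×1 = 1.033300.
Growth of 1 MXN over T: 1 + 0.0200×1 = 1.020000.
CIP: F = S · (grow CAD)/(grow MXN) = 0.07943 × 1.033300/1.020000 = 0.080465705 CAD per MXN.
Quoted the other way: 1/0.080465705 = 12.4277 MXN per CAD.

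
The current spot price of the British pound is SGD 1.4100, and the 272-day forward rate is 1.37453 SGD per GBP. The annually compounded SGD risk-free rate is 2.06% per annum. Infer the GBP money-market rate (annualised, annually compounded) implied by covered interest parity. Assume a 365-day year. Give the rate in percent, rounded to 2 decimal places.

T = 272/365 years.
CIP gives F = S · g_SGD/g_GBP, so g_SGD/g_GBP = 1.37453/1.41 = 0.9748440.
SGD growth factor: (1 + 0.0206)^(272/365) = 1.0153113.
Hence g_GBP = 1.0415116.
r = 1.0415116^(365/272) − 1 = 0.056097 → 5.61%.

5.61%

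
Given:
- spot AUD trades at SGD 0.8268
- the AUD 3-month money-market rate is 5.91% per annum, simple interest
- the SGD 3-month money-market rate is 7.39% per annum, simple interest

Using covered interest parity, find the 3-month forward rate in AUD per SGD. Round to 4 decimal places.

T = 3/12 years.
Growth of 1 SGD over T: 1 + 0.0739×3/12 = 1.018475.
AUD accumulates by 1 + 0.0591×3/12 = 1.014775.
Forward (SGD per AUD) = 0.8268 × 1.018475 / 1.014775 = 0.8298146.
Invert for AUD per SGD: 1 / 0.8298146 = 1.2051.

1.2051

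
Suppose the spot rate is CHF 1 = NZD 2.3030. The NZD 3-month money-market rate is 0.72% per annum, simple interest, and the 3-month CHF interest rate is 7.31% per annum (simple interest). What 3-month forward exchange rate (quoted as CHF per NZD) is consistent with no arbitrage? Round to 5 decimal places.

T = 3/12 years.
NZD accumulates by 1 + 0.0072×3/12 = 1.001800.
CHF accumulates by 1 + 0.0731×3/12 = 1.018275.
Forward (NZD per CHF) = 2.303 × 1.001800 / 1.018275 = 2.265739.
Invert for CHF per NZD: 1 / 2.265739 = 0.44136.

0.44136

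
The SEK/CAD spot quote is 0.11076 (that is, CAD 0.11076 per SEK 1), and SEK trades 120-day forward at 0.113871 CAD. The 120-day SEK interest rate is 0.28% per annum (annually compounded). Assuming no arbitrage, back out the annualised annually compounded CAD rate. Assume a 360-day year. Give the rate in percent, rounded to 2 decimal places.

T = 120/360 years.
By CIP, F/S equals the CAD-to-SEK growth ratio: 0.113871/0.11076 = 1.0280878.
The SEK side grows by (1 + 0.0028)^(120/360) = 1.0009325.
That pins the CAD growth at 1.0290465.
r = 1.0290465^(360/120) − 1 = 0.089695 → 8.97%.

8.97%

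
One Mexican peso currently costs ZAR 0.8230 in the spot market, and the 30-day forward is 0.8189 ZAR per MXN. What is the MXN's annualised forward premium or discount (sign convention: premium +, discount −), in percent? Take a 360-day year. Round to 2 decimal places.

T = 30/360 years.
(F − S)/S = (0.8189 − 0.823)/0.823 = -0.0049818.
Per annum: -0.0049818 / (30/360) = -0.059782 = -5.98%.

-5.98%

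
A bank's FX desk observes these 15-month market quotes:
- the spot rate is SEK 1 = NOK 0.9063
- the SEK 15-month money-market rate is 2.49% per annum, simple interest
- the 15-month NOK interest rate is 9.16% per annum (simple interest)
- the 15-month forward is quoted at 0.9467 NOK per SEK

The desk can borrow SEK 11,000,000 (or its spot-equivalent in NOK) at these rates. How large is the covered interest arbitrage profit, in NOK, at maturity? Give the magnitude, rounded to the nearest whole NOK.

T = 15/12 years.
Route A — deposit SEK, sell forward: 11,000,000 × 1.031125 × 0.9467 = NOK 10,737,826.41.
Route B — convert at spot, deposit NOK: 11,000,000 × 0.9063 × 1.114500 = NOK 11,110,784.85.
The quoted forward undervalues SEK, so borrow SEK, convert to NOK at spot, deposit the NOK at 9.16%, and buy SEK forward at 0.9467 to cover the loan.
Profit = 11,110,784.85 − 10,737,826.41 = NOK 372,958.

NOK 372,958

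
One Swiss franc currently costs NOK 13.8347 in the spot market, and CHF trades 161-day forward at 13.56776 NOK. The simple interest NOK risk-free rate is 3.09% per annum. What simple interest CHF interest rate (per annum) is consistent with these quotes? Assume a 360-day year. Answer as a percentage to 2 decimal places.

7.55%

T = 161/360 years.
By CIP, F/S equals the NOK-to-CHF growth ratio: 13.56776/13.8347 = 0.9807050.
NOK growth factor: 1 + 0.0309×161/360 = 1.0138192.
So the CHF growth factor = 1.0337657.
r = (1.0337657 − 1)/(161/360) = 0.075501 → 7.55%.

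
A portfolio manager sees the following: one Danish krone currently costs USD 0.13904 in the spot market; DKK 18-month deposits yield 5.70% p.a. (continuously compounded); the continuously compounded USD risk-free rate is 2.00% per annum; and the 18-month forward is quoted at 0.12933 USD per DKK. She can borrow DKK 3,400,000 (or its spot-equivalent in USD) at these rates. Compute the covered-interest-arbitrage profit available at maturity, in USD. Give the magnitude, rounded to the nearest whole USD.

USD 8,161

T = 18/12 years.
Keep in DKK, deliver into the forward: 3,400,000·1.08926156·0.12933 = USD 478,972.27.
Swap to USD now, deposit: 3,400,000·0.13904·1.03045453 = USD 487,132.95.
The quoted forward undervalues DKK, so borrow DKK, convert to USD at spot, deposit the USD at 2.00%, and buy DKK forward at 0.12933 to cover the loan.
The gap between the two covered legs is USD 8,161.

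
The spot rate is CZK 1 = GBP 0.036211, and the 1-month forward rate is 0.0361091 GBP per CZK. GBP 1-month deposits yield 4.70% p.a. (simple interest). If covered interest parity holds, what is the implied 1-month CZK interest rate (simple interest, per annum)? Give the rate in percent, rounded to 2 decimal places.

T = 1/12 years.
CIP gives F = S · g_GBP/g_CZK, so g_GBP/g_CZK = 0.0361091/0.036211 = 0.9971859.
The GBP side grows by 1 + 0.0470×1/12 = 1.0039167.
So the CZK growth factor = 1.0067498.
(1.0067498 − 1)/T = 0.080998, i.e. 8.10%.

8.10%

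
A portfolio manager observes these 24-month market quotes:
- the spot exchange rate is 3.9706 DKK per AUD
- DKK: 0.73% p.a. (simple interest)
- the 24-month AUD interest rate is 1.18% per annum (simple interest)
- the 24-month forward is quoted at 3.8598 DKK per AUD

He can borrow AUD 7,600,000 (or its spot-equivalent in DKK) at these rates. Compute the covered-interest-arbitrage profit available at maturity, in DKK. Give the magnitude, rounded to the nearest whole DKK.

DKK 590,364

T = 2 years.
Route A — deposit AUD, sell forward: 7,600,000 × 1.023600 × 3.8598 = DKK 30,026,773.73.
Route B — convert at spot, deposit DKK: 7,600,000 × 3.9706 × 1.014600 = DKK 30,617,137.78.
The quoted forward undervalues AUD, so borrow AUD, convert to DKK at spot, deposit the DKK at 0.73%, and buy AUD forward at 3.8598 to cover the loan.
Profit = 30,617,137.78 − 30,026,773.73 = DKK 590,364.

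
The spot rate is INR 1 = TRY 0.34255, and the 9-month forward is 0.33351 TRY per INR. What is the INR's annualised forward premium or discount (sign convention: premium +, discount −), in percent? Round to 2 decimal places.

-3.52%

T = 9/12 years.
(F − S)/S = (0.33351 − 0.34255)/0.34255 = -0.0263903.
Per annum: -0.0263903 / (9/12) = -0.035187 = -3.52%.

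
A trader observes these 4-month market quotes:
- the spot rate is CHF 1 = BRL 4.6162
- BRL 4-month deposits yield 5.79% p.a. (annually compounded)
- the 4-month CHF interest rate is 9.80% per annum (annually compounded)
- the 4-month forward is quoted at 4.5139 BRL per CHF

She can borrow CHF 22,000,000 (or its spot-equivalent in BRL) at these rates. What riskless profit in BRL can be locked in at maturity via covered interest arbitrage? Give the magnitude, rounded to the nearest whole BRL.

BRL 1,030,545

T = 4/12 years.
Keep in CHF, deliver into the forward: 22,000,000·1.03165411159·4.5139 = BRL 102,449,236.87.
Swap to BRL now, deposit: 22,000,000·4.6162·1.01893904806 = BRL 103,479,781.54.
The quoted forward undervalues CHF, so borrow CHF, convert to BRL at spot, deposit the BRL at 5.79%, and buy CHF forward at 4.5139 to cover the loan.
Profit = 103,479,781.54 − 102,449,236.87 = BRL 1,030,545.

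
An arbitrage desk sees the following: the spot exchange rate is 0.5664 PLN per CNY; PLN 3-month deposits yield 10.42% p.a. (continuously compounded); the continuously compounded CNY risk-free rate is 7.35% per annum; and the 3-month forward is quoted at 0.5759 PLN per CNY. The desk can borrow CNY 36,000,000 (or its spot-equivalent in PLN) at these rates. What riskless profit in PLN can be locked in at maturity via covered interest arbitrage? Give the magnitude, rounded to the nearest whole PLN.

PLN 188,331

T = 3/12 years.
Keep in CNY, deliver into the forward: 36,000,000·1.0185448591·0.5759 = PLN 21,116,879.44.
Swap to PLN now, deposit: 36,000,000·0.5664·1.0263922668 = PLN 20,928,548.88.
The quoted forward overvalues CNY, so borrow PLN, buy CNY at spot, deposit the CNY at 7.35%, and sell the proceeds forward at 0.5759.
The gap between the two covered legs is PLN 188,331.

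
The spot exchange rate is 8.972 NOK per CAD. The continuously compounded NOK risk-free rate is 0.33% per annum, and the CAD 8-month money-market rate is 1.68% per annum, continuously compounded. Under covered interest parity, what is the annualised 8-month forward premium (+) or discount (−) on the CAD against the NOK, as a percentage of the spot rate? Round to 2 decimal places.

T = 8/12 years.
No-arbitrage forward: 8.972 × 1.0022024 / 1.011263 = 8.891614 NOK/CAD.
Annualised premium = (F − S)/S × (1/T) = (8.891614 − 8.972)/8.972 ÷ (8/12) = -1.34%.

-1.34%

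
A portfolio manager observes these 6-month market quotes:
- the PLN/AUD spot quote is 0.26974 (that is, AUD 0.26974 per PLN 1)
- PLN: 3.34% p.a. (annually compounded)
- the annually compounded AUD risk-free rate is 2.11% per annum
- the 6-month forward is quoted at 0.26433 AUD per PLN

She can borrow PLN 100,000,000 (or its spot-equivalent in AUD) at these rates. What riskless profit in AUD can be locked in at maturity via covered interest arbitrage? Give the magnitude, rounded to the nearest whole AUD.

AUD 386,285

T = 6/12 years.
Invest the PLN and cover forward: 100,000,000 × 1.0165628362 × 0.26433 = AUD 26,870,805.45.
Convert at spot and invest in AUD: 100,000,000 × 0.26974 × 1.0104949282 = AUD 27,257,090.19.
The quoted forward undervalues PLN, so borrow PLN, convert to AUD at spot, deposit the AUD at 2.11%, and buy PLN forward at 0.26433 to cover the loan.
Profit = 27,257,090.19 − 26,870,805.45 = AUD 386,285.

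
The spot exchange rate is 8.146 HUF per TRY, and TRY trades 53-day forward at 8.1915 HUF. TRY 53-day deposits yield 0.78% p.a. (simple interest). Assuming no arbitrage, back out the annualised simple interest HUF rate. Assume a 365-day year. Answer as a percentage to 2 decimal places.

T = 53/365 years.
F/S = 8.1915/8.146 = 1.0055856 = (growth of HUF) / (growth of TRY).
TRY growth factor: 1 + 0.0078×53/365 = 1.0011326.
So the HUF growth factor = 1.0067245.
r = (1.0067245 − 1)/(53/365) = 0.046310 → 4.63%.

4.63%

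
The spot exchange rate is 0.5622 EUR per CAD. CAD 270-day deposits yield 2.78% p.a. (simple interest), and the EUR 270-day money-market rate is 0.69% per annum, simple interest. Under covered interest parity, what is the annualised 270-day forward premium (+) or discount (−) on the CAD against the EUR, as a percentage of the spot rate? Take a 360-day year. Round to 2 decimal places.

T = 270/360 years.
No-arbitrage forward: 0.5622 × 1.005175 / 1.020850 = 0.5535675 EUR/CAD.
Annualised premium = (F − S)/S × (1/T) = (0.5535675 − 0.5622)/0.5622 ÷ (270/360) = -2.05%.

-2.05%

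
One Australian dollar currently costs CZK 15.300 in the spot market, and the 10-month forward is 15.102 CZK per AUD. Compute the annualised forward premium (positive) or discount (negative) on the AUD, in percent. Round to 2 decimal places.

T = 10/12 years.
(F − S)/S = (15.102 − 15.3)/15.3 = -0.0129412.
×(1/T) gives -1.55% p.a.

-1.55%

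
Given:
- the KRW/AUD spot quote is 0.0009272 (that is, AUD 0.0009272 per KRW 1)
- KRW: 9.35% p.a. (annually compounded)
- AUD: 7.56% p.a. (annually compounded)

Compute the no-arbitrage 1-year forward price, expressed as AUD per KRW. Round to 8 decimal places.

0.00091202

T = 1 year.
AUD growth factor: (1 + 0.0756)^1 = 1.075600.
KRW growth factor: (1 + 0.0935)^1 = 1.093500.
So F = 0.0009272 × 1.075600 / 1.093500 = 0.0009120222 (AUD/KRW).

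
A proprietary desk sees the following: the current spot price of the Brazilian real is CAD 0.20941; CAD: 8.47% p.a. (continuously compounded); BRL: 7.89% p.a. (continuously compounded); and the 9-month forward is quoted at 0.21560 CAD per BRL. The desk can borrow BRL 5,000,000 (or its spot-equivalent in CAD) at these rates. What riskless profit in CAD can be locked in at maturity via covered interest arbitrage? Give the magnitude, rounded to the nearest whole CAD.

T = 9/12 years.
Route A — deposit BRL, sell forward: 5,000,000 × 1.060960893 × 0.21560 = CAD 1,143,715.84.
Route B — convert at spot, deposit CAD: 5,000,000 × 0.20941 × 1.065586125 = CAD 1,115,721.95.
The quoted forward overvalues BRL, so borrow CAD, buy BRL at spot, deposit the BRL at 7.89%, and sell the proceeds forward at 0.21560.
Profit = 1,143,715.84 − 1,115,721.95 = CAD 27,994.

CAD 27,994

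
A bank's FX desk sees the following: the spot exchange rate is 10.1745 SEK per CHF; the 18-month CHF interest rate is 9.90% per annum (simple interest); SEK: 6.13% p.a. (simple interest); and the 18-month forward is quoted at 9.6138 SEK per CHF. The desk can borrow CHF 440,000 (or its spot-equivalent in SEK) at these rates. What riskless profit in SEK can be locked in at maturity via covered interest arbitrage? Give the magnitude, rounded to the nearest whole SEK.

SEK 30,182

T = 18/12 years.
Invest the CHF and cover forward: 440,000 × 1.148500 × 9.6138 = SEK 4,858,237.69.
Convert at spot and invest in SEK: 440,000 × 10.1745 × 1.091950 = SEK 4,888,419.92.
The quoted forward undervalues CHF, so borrow CHF, convert to SEK at spot, deposit the SEK at 6.13%, and buy CHF forward at 9.6138 to cover the loan.
The gap between the two covered legs is SEK 30,182.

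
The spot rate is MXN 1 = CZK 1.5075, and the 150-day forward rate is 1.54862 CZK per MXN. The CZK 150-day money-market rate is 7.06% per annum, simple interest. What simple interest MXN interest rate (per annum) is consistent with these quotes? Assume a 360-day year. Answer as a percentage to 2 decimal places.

0.50%

T = 150/360 years.
CIP gives F = S · g_CZK/g_MXN, so g_CZK/g_MXN = 1.54862/1.5075 = 1.0272769.
CZK growth factor: 1 + 0.0706×150/360 = 1.0294167.
That pins the MXN growth at 1.002083.
r = (1.002083 − 1)/(150/360) = 0.004999 → 0.50%.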